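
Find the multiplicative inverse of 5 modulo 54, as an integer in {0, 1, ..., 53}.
Apply the extended Euclidean algorithm to (54, 5), tracking rows (r, s, t) with s·54 + t·5 = r. Each division r_prev = q·r_cur + r_new produces the new row as (previous row) − q·(current row):
  row A: (54, 1, 0)   [1·54 + 0·5 = 54]
  row B: (5, 0, 1)   [0·54 + 1·5 = 5]
  54 = 10·5 + 4   → row C = row A − 10·row B = (4, 1, −10)   [check: 1·54 − 10·5 = 4]
  5 = 1·4 + 1   → row D = row B − 1·row C = (1, −1, 11)   [check: −1·54 + 11·5 = 1]
  4 = 4·1 + 0   → remainder 0, stop. gcd = 1 (last nonzero row D).
The gcd is 1, so 5 is invertible mod 54. The last nonzero row gives −1·54 + 11·5 = 1, so t = 11. So 5^(−1) ≡ 11 (mod 54). Verify: 5 · 11 = 55 ≡ 1 (mod 54). ✓

Final answer: 5^(−1) ≡ 11 (mod 54)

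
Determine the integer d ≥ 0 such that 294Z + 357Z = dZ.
In the PID Z, (a, b) is generated by gcd(a, b). Compute gcd(357, 294) with the extended Euclidean algorithm, tracking rows (r, s, t) with s·357 + t·294 = r:
  row A: (357, 1, 0)   [1·357 + 0·294 = 357]
  row B: (294, 0, 1)   [0·357 + 1·294 = 294]
  357 = 1·294 + 63   → row C = row A − 1·row B = (63, 1, −1)   [check: 1·357 − 1·294 = 63]
  294 = 4·63 + 42   → row D = row B − 4·row C = (42, −4, 5)   [check: −4·357 + 5·294 = 42]
  63 = 1·42 + 21   → row E = row C − 1·row D = (21, 5, −6)   [check: 5·357 − 6·294 = 21]
  42 = 2·21 + 0   → remainder 0, stop. gcd = 21 (last nonzero row E).
So gcd(294, 357) = 21, with Bézout identity 5·357 − 6·294 = 21. Containment (⊇): the Bézout identity exhibits 21 as an element of (294, 357), giving (21) ⊆ (294, 357). Containment (⊆): since 21 | 294 and 21 | 357 (294 = 21·14, 357 = 21·17), every Z-linear combination of 294 and 357 is divisible by 21, so (294, 357) ⊆ (21). Therefore (294, 357) = (21), d = 21.

Final answer: (294, 357) = (21); d = 21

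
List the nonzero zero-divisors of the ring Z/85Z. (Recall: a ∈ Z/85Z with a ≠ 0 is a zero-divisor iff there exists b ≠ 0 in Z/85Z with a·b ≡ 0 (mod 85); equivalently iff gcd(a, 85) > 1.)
An element a ∈ Z/85Z (with a ≠ 0) is a zero-divisor iff gcd(a, 85) > 1 (because a is a unit precisely when gcd(a, n) = 1, and in Z/nZ every nonzero, non-unit element is a zero-divisor). Scan a = 1, ..., 84 and keep those with gcd(a, 85) > 1:
  gcd(5, 85) = 5, gcd(10, 85) = 5, gcd(15, 85) = 5, gcd(17, 85) = 17, gcd(20, 85) = 5, gcd(25, 85) = 5, gcd(30, 85) = 5, gcd(34, 85) = 17, gcd(35, 85) = 5, gcd(40, 85) = 5, gcd(45, 85) = 5, gcd(50, 85) = 5, gcd(51, 85) = 17, gcd(55, 85) = 5, gcd(60, 85) = 5, gcd(65, 85) = 5, gcd(68, 85) = 17, gcd(70, 85) = 5, gcd(75, 85) = 5, gcd(80, 85) = 5.
All other a ∈ {1, ..., 84} have gcd(a, 85) = 1 and are units. So the nonzero zero-divisors are exactly the 20 values of a appearing in this scan.

Final answer: nonzero zero-divisors of Z/85Z = {5, 10, 15, 17, 20, 25, 30, 34, 35, 40, 45, 50, 51, 55, 60, 65, 68, 70, 75, 80}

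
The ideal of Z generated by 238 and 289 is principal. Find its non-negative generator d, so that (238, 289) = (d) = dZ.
In the PID Z, (a, b) is generated by gcd(a, b). Compute gcd(289, 238) with the extended Euclidean algorithm, tracking rows (r, s, t) with s·289 + t·238 = r:
  row A: (289, 1, 0)   [1·289 + 0·238 = 289]
  row B: (238, 0, 1)   [0·289 + 1·238 = 238]
  289 = 1·238 + 51   → row C = row A − 1·row B = (51, 1, −1)   [check: 1·289 − 1·238 = 51]
  238 = 4·51 + 34   → row D = row B − 4·row C = (34, −4, 5)   [check: −4·289 + 5·238 = 34]
  51 = 1·34 + 17   → row E = row C − 1·row D = (17, 5, −6)   [check: 5·289 − 6·238 = 17]
  34 = 2·17 + 0   → remainder 0, stop. gcd = 17 (last nonzero row E).
So gcd(238, 289) = 17, with Bézout identity 5·289 − 6·238 = 17. Containment (⊇): the Bézout identity exhibits 17 as an element of (238, 289), giving (17) ⊆ (238, 289). Containment (⊆): since 17 | 238 and 17 | 289 (238 = 17·14, 289 = 17·17), every Z-linear combination of 238 and 289 is divisible by 17, so (238, 289) ⊆ (17). Therefore (238, 289) = (17), d = 17.

Final answer: (238, 289) = (17); d = 17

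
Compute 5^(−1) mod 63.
Apply the extended Euclidean algorithm to (63, 5), tracking rows (r, s, t) with s·63 + t·5 = r. Each division r_prev = q·r_cur + r_new produces the new row as (previous row) − q·(current row):
  row A: (63, 1, 0)   [1·63 + 0·5 = 63]
  row B: (5, 0, 1)   [0·63 + 1·5 = 5]
  63 = 12·5 + 3   → row C = row A − 12·row B = (3, 1, −12)   [check: 1·63 − 12·5 = 3]
  5 = 1·3 + 2   → row D = row B − 1·row C = (2, −1, 13)   [check: −1·63 + 13·5 = 2]
  3 = 1·2 + 1   → row E = row C − 1·row D = (1, 2, −25)   [check: 2·63 − 25·5 = 1]
  2 = 2·1 + 0   → remainder 0, stop. gcd = 1 (last nonzero row E).
The gcd is 1, so 5 is invertible mod 63. The last nonzero row gives 2·63 − 25·5 = 1, so t = −25. So 5^(−1) ≡ −25 ≡ 38 (mod 63). Verify: 5 · 38 = 190 ≡ 1 (mod 63). ✓

Final answer: 5^(−1) ≡ 38 (mod 63)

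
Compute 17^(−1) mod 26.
17^(−1) ≡ 23 (mod 26)

Apply the extended Euclidean algorithm to (26, 17), tracking rows (r, s, t) with s·26 + t·17 = r. Each division r_prev = q·r_cur + r_new produces the new row as (previous row) − q·(current row):
  row A: (26, 1, 0)   [1·26 + 0·17 = 26]
  row B: (17, 0, 1)   [0·26 + 1·17 = 17]
  26 = 1·17 + 9   → row C = row A − 1·row B = (9, 1, −1)   [check: 1·26 − 1·17 = 9]
  17 = 1·9 + 8   → row D = row B − 1·row C = (8, −1, 2)   [check: −1·26 + 2·17 = 8]
  9 = 1·8 + 1   → row E = row C − 1·row D = (1, 2, −3)   [check: 2·26 − 3·17 = 1]
  8 = 8·1 + 0   → remainder 0, stop. gcd = 1 (last nonzero row E).
The gcd is 1, so 17 is invertible mod 26. The last nonzero row gives 2·26 − 3·17 = 1, so t = −3. So 17^(−1) ≡ −3 ≡ 23 (mod 26). Verify: 17 · 23 = 391 ≡ 1 (mod 26). ✓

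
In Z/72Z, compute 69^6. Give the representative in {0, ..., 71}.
9

Use repeated squaring. Binary(6) = 110. Walk through the bits of the exponent 6 left-to-right: at each bit after the leading one, square the running value, then multiply by 69 if the bit is 1 (always reducing mod 72):
  bit 1 = 1 (leading): start with 69.
  bit 2 = 1: square 69^2 = 4761 ≡ 9; bit is 1, so multiply 9·69 = 621 ≡ 45 (mod 72).
  bit 3 = 0: square 45^2 = 2025 ≡ 9 (mod 72).
Final value: 69^6 ≡ 9 (mod 72).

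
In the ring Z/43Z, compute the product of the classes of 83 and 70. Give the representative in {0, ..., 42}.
5

Reduce the factors first: 83 ≡ 40, 70 ≡ 27 (mod 43), so 83 · 70 ≡ 40 · 27 (mod 43). 40 · 27 = 1080. Dividing by 43: 1080 = 25·43 + 5. So (83 · 70) mod 43 = 5.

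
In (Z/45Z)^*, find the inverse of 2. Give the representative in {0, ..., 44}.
Apply the extended Euclidean algorithm to (45, 2), tracking rows (r, s, t) with s·45 + t·2 = r. Each division r_prev = q·r_cur + r_new produces the new row as (previous row) − q·(current row):
  row A: (45, 1, 0)   [1·45 + 0·2 = 45]
  row B: (2, 0, 1)   [0·45 + 1·2 = 2]
  45 = 22·2 + 1   → row C = row A − 22·row B = (1, 1, −22)   [check: 1·45 − 22·2 = 1]
  2 = 2·1 + 0   → remainder 0, stop. gcd = 1 (last nonzero row C).
The gcd is 1, so 2 is invertible mod 45. The last nonzero row gives 1·45 − 22·2 = 1, so t = −22. So 2^(−1) ≡ −22 ≡ 23 (mod 45). Verify: 2 · 23 = 46 ≡ 1 (mod 45). ✓

Final answer: 2^(−1) ≡ 23 (mod 45)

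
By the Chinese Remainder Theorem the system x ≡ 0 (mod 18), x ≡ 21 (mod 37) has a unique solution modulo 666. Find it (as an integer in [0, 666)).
The moduli 18, 37 are pairwise coprime, so by the CRT there is a unique solution mod 18·37 = 666.
Solve by successive substitution. Start with x ≡ 0 (mod 18).
  Combine with x ≡ 21 (mod 37): write x = 18·t and require 18·t ≡ 21 (mod 37). Since 18^(−1) ≡ 35 (mod 37), t ≡ 35·21 ≡ 32 (mod 37). So x ≡ 18·32 = 576 (mod 666).
Unique solution in [0, 666): x = 576.

Final answer: x ≡ 576 (mod 666); the representative in [0, 666) is 576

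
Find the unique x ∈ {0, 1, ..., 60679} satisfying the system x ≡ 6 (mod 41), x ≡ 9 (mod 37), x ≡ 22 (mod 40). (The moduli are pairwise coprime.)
The moduli 41, 37, 40 are pairwise coprime, so by the CRT there is a unique solution mod 41·37·40 = 60680.
Solve by successive substitution. Start with x ≡ 6 (mod 41).
  Combine with x ≡ 9 (mod 37): write x = 6 + 41·t and require 6 + 41·t ≡ 9 (mod 37), i.e. 41·t ≡ 9 − 6 ≡ 3 (mod 37). Since 41^(−1) ≡ 28 (mod 37) (41 ≡ 4 (mod 37)), t ≡ 28·3 ≡ 10 (mod 37). So x ≡ 6 + 41·10 = 416 (mod 1517).
  Combine with x ≡ 22 (mod 40): write x = 416 + 1517·t and require 416 + 1517·t ≡ 22 (mod 40), i.e. 1517·t ≡ 22 − 416 ≡ 6 (mod 40). Since 1517^(−1) ≡ 13 (mod 40) (1517 ≡ 37 (mod 40)), t ≡ 13·6 ≡ 38 (mod 40). So x ≡ 416 + 1517·38 = 58062 (mod 60680).
Unique solution in [0, 60680): x = 58062.

Final answer: x ≡ 58062 (mod 60680); the representative in [0, 60680) is 58062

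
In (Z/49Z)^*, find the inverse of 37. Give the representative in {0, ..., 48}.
37^(−1) ≡ 4 (mod 49)

Apply the extended Euclidean algorithm to (49, 37), tracking rows (r, s, t) with s·49 + t·37 = r. Each division r_prev = q·r_cur + r_new produces the new row as (previous row) − q·(current row):
  row A: (49, 1, 0)   [1·49 + 0·37 = 49]
  row B: (37, 0, 1)   [0·49 + 1·37 = 37]
  49 = 1·37 + 12   → row C = row A − 1·row B = (12, 1, −1)   [check: 1·49 − 1·37 = 12]
  37 = 3·12 + 1   → row D = row B − 3·row C = (1, −3, 4)   [check: −3·49 + 4·37 = 1]
  12 = 12·1 + 0   → remainder 0, stop. gcd = 1 (last nonzero row D).
The gcd is 1, so 37 is invertible mod 49. The last nonzero row gives −3·49 + 4·37 = 1, so t = 4. So 37^(−1) ≡ 4 (mod 49). Verify: 37 · 4 = 148 ≡ 1 (mod 49). ✓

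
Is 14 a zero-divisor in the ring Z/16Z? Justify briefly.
YES

gcd(14, 16) = 2 > 1, so 14 is not a unit in Z/16Z. In Z/nZ every nonzero non-unit is a zero-divisor: explicitly, take b = 16/gcd = 8 ≠ 0 (mod 16); then 14·8 = 112 = 7·16, i.e. 14·8 ≡ 0 (mod 16). So 14 is a zero-divisor.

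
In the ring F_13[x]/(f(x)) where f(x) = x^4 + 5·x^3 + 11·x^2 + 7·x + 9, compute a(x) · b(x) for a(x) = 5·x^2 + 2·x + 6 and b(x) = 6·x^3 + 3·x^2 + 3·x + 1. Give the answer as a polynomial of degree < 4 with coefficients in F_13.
a · b ≡ 4·x^3 + 2·x^2 + 8 (mod f(x))

Multiply as integer polynomials: a · b = 30·x^5 + 27·x^4 + 57·x^3 + 29·x^2 + 20·x + 6. Reducing coefficients mod 13: a · b ≡ 4·x^5 + x^4 + 5·x^3 + 3·x^2 + 7·x + 6. Now divide by f(x) = x^4 + 5·x^3 + 11·x^2 + 7·x + 9 in F_13[x], eliminating the leading term at each step:
  leading term 4·x^5: subtract (4·x)·f(x) = 4·x^5 + 7·x^4 + 5·x^3 + 2·x^2 + 10·x, leaving 7·x^4 + x^2 + 10·x + 6 (coefficients mod 13)
  leading term 7·x^4: subtract (7)·f(x) = 7·x^4 + 9·x^3 + 12·x^2 + 10·x + 11, leaving 4·x^3 + 2·x^2 + 8 (coefficients mod 13)
The degree is now < 4, so this is the remainder. Hence a · b ≡ 4·x^3 + 2·x^2 + 8 in F_13[x]/(f).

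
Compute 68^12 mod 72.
64

Use repeated squaring. Binary(12) = 1100. Walk through the bits of the exponent 12 left-to-right: at each bit after the leading one, square the running value, then multiply by 68 if the bit is 1 (always reducing mod 72):
  bit 1 = 1 (leading): start with 68.
  bit 2 = 1: square 68^2 = 4624 ≡ 16; bit is 1, so multiply 16·68 = 1088 ≡ 8 (mod 72).
  bit 3 = 0: square 8^2 = 64 (mod 72).
  bit 4 = 0: square 64^2 = 4096 ≡ 64 (mod 72).
Final value: 68^12 ≡ 64 (mod 72).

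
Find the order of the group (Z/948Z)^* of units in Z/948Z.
(Z/948Z)^* consists of the classes a with gcd(a, 948) = 1, so its order is φ(948). φ is multiplicative, with φ(p^e) = p^e − p^(e−1). Factorise 948 = 2^2 · 3 · 79. Then
  φ(948) = (2^2 − 2^1) · (3 − 1) · (79 − 1) = 2 · 2 · 78 = 312.
Thus |(Z/948Z)^*| = 312.

Final answer: |(Z/948Z)^*| = 312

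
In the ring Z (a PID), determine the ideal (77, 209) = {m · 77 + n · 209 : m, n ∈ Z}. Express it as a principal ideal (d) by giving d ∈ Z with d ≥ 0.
In the PID Z, (a, b) is generated by gcd(a, b). Compute gcd(209, 77) with the extended Euclidean algorithm, tracking rows (r, s, t) with s·209 + t·77 = r:
  row A: (209, 1, 0)   [1·209 + 0·77 = 209]
  row B: (77, 0, 1)   [0·209 + 1·77 = 77]
  209 = 2·77 + 55   → row C = row A − 2·row B = (55, 1, −2)   [check: 1·209 − 2·77 = 55]
  77 = 1·55 + 22   → row D = row B − 1·row C = (22, −1, 3)   [check: −1·209 + 3·77 = 22]
  55 = 2·22 + 11   → row E = row C − 2·row D = (11, 3, −8)   [check: 3·209 − 8·77 = 11]
  22 = 2·11 + 0   → remainder 0, stop. gcd = 11 (last nonzero row E).
So gcd(77, 209) = 11, with Bézout identity 3·209 − 8·77 = 11. Containment (⊇): the Bézout identity exhibits 11 as an element of (77, 209), giving (11) ⊆ (77, 209). Containment (⊆): since 11 | 77 and 11 | 209 (77 = 11·7, 209 = 11·19), every Z-linear combination of 77 and 209 is divisible by 11, so (77, 209) ⊆ (11). Therefore (77, 209) = (11), d = 11.

Final answer: (77, 209) = (11); d = 11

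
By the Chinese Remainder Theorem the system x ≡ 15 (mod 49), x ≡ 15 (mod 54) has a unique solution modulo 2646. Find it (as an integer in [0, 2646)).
The moduli 49, 54 are pairwise coprime, so by the CRT there is a unique solution mod 49·54 = 2646.
Solve by successive substitution. Start with x ≡ 15 (mod 49).
  Combine with x ≡ 15 (mod 54): write x = 15 + 49·t and require 15 + 49·t ≡ 15 (mod 54), i.e. 49·t ≡ 15 − 15 ≡ 0 (mod 54). Since 49^(−1) ≡ 43 (mod 54), t ≡ 43·0 ≡ 0 (mod 54). So x ≡ 15 + 49·0 = 15 (mod 2646).
Unique solution in [0, 2646): x = 15.

Final answer: x ≡ 15 (mod 2646); the representative in [0, 2646) is 15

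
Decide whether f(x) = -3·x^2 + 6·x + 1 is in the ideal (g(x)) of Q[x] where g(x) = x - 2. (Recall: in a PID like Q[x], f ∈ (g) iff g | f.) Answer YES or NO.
In Q[x] the ideal (g) consists of all multiples of g, so f ∈ (g) iff g | f, i.e. iff the remainder of f on division by g is 0. Divide f by g (g is monic, so eliminate the leading term of the running remainder at each step):
  leading term -3·x^2: subtract (-3·x)·g(x) = -3·x^2 + 6·x, leaving 1
The remainder r(x) = 1 ≠ 0 (and deg r < deg g), so g ∤ f, i.e. f ∉ (g).

Final answer: NO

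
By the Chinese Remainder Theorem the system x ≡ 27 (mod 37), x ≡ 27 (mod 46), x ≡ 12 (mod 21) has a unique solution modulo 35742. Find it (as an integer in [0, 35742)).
x ≡ 10239 (mod 35742); the representative in [0, 35742) is 10239

The moduli 37, 46, 21 are pairwise coprime, so by the CRT there is a unique solution mod 37·46·21 = 35742.
Solve by successive substitution. Start with x ≡ 27 (mod 37).
  Combine with x ≡ 27 (mod 46): write x = 27 + 37·t and require 27 + 37·t ≡ 27 (mod 46), i.e. 37·t ≡ 27 − 27 ≡ 0 (mod 46). Since 37^(−1) ≡ 5 (mod 46), t ≡ 5·0 ≡ 0 (mod 46). So x ≡ 27 + 37·0 = 27 (mod 1702).
  Combine with x ≡ 12 (mod 21): write x = 27 + 1702·t and require 27 + 1702·t ≡ 12 (mod 21), i.e. 1702·t ≡ 12 − 27 ≡ 6 (mod 21). Since 1702^(−1) ≡ 1 (mod 21) (1702 ≡ 1 (mod 21)), t ≡ 1·6 ≡ 6 (mod 21). So x ≡ 27 + 1702·6 = 10239 (mod 35742).
Unique solution in [0, 35742): x = 10239.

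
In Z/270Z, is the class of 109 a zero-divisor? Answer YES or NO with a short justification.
NO

gcd(109, 270) = 1, so 109 is a unit in Z/270Z (it has a multiplicative inverse). A unit cannot be a zero-divisor: if 109·b ≡ 0 then multiplying both sides by 109^(−1) gives b ≡ 0. So 109 is not a zero-divisor.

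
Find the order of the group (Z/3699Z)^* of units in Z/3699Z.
|(Z/3699Z)^*| = 2448

(Z/3699Z)^* consists of the classes a with gcd(a, 3699) = 1, so its order is φ(3699). φ is multiplicative, with φ(p^e) = p^e − p^(e−1). Factorise 3699 = 3^3 · 137. Then
  φ(3699) = (3^3 − 3^2) · (137 − 1) = 18 · 136 = 2448.
Thus |(Z/3699Z)^*| = 2448.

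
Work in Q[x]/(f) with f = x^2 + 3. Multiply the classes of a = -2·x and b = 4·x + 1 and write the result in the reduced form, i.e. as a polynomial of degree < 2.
a · b ≡ 24 - 2·x (mod f(x))

First multiply in Q[x] without reducing: a · b = -8·x^2 - 2·x. Now divide by f(x) = x^2 + 3, eliminating the leading term at each step:
  leading term -8·x^2: subtract (-8)·f(x) = -8·x^2 - 24, leaving 24 - 2·x
The degree is now < 2, so this is the remainder. Hence a · b ≡ 24 - 2·x in Q[x]/(f).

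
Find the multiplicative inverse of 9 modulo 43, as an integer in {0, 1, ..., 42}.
Apply the extended Euclidean algorithm to (43, 9), tracking rows (r, s, t) with s·43 + t·9 = r. Each division r_prev = q·r_cur + r_new produces the new row as (previous row) − q·(current row):
  row A: (43, 1, 0)   [1·43 + 0·9 = 43]
  row B: (9, 0, 1)   [0·43 + 1·9 = 9]
  43 = 4·9 + 7   → row C = row A − 4·row B = (7, 1, −4)   [check: 1·43 − 4·9 = 7]
  9 = 1·7 + 2   → row D = row B − 1·row C = (2, −1, 5)   [check: −1·43 + 5·9 = 2]
  7 = 3·2 + 1   → row E = row C − 3·row D = (1, 4, −19)   [check: 4·43 − 19·9 = 1]
  2 = 2·1 + 0   → remainder 0, stop. gcd = 1 (last nonzero row E).
The gcd is 1, so 9 is invertible mod 43. The last nonzero row gives 4·43 − 19·9 = 1, so t = −19. So 9^(−1) ≡ −19 ≡ 24 (mod 43). Verify: 9 · 24 = 216 ≡ 1 (mod 43). ✓

Final answer: 9^(−1) ≡ 24 (mod 43)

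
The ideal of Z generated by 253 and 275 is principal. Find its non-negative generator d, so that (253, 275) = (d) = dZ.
(253, 275) = (11); d = 11

In the PID Z, (a, b) is generated by gcd(a, b). Compute gcd(275, 253) with the extended Euclidean algorithm, tracking rows (r, s, t) with s·275 + t·253 = r:
  row A: (275, 1, 0)   [1·275 + 0·253 = 275]
  row B: (253, 0, 1)   [0·275 + 1·253 = 253]
  275 = 1·253 + 22   → row C = row A − 1·row B = (22, 1, −1)   [check: 1·275 − 1·253 = 22]
  253 = 11·22 + 11   → row D = row B − 11·row C = (11, −11, 12)   [check: −11·275 + 12·253 = 11]
  22 = 2·11 + 0   → remainder 0, stop. gcd = 11 (last nonzero row D).
So gcd(253, 275) = 11, with Bézout identity −11·275 + 12·253 = 11. Containment (⊇): the Bézout identity exhibits 11 as an element of (253, 275), giving (11) ⊆ (253, 275). Containment (⊆): since 11 | 253 and 11 | 275 (253 = 11·23, 275 = 11·25), every Z-linear combination of 253 and 275 is divisible by 11, so (253, 275) ⊆ (11). Therefore (253, 275) = (11), d = 11.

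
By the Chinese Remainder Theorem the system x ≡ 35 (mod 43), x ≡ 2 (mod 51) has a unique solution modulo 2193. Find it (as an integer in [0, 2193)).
The moduli 43, 51 are pairwise coprime, so by the CRT there is a unique solution mod 43·51 = 2193.
Solve by successive substitution. Start with x ≡ 35 (mod 43).
  Combine with x ≡ 2 (mod 51): write x = 35 + 43·t and require 35 + 43·t ≡ 2 (mod 51), i.e. 43·t ≡ 2 − 35 ≡ 18 (mod 51). Since 43^(−1) ≡ 19 (mod 51), t ≡ 19·18 ≡ 36 (mod 51). So x ≡ 35 + 43·36 = 1583 (mod 2193).
Unique solution in [0, 2193): x = 1583.

Final answer: x ≡ 1583 (mod 2193); the representative in [0, 2193) is 1583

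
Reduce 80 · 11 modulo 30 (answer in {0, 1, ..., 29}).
10

Reduce the factors first: 80 ≡ 20 (mod 30), so 80 · 11 ≡ 20 · 11 (mod 30). 20 · 11 = 220. Dividing by 30: 220 = 7·30 + 10. So (80 · 11) mod 30 = 10.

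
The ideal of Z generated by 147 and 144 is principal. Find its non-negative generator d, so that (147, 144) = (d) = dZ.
In the PID Z, (a, b) is generated by gcd(a, b). Compute gcd(147, 144) with the extended Euclidean algorithm, tracking rows (r, s, t) with s·147 + t·144 = r:
  row A: (147, 1, 0)   [1·147 + 0·144 = 147]
  row B: (144, 0, 1)   [0·147 + 1·144 = 144]
  147 = 1·144 + 3   → row C = row A − 1·row B = (3, 1, −1)   [check: 1·147 − 1·144 = 3]
  144 = 48·3 + 0   → remainder 0, stop. gcd = 3 (last nonzero row C).
So gcd(147, 144) = 3, with Bézout identity 1·147 − 1·144 = 3. Containment (⊇): the Bézout identity exhibits 3 as an element of (147, 144), giving (3) ⊆ (147, 144). Containment (⊆): since 3 | 147 and 3 | 144 (147 = 3·49, 144 = 3·48), every Z-linear combination of 147 and 144 is divisible by 3, so (147, 144) ⊆ (3). Therefore (147, 144) = (3), d = 3.

Final answer: (147, 144) = (3); d = 3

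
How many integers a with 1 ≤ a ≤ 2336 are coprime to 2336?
The number of a ∈ {1, ..., 2336} with gcd(a, 2336) = 1 is by definition Euler's totient φ(2336). φ is multiplicative, with φ(p^e) = p^e − p^(e−1). Factorise 2336 = 2^5 · 73. Then
  φ(2336) = (2^5 − 2^4) · (73 − 1) = 16 · 72 = 1152.
So there are 1152 such integers.

Final answer: 1152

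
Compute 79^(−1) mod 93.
79^(−1) ≡ 73 (mod 93)

Apply the extended Euclidean algorithm to (93, 79), tracking rows (r, s, t) with s·93 + t·79 = r. Each division r_prev = q·r_cur + r_new produces the new row as (previous row) − q·(current row):
  row A: (93, 1, 0)   [1·93 + 0·79 = 93]
  row B: (79, 0, 1)   [0·93 + 1·79 = 79]
  93 = 1·79 + 14   → row C = row A − 1·row B = (14, 1, −1)   [check: 1·93 − 1·79 = 14]
  79 = 5·14 + 9   → row D = row B − 5·row C = (9, −5, 6)   [check: −5·93 + 6·79 = 9]
  14 = 1·9 + 5   → row E = row C − 1·row D = (5, 6, −7)   [check: 6·93 − 7·79 = 5]
  9 = 1·5 + 4   → row F = row D − 1·row E = (4, −11, 13)   [check: −11·93 + 13·79 = 4]
  5 = 1·4 + 1   → row G = row E − 1·row F = (1, 17, −20)   [check: 17·93 − 20·79 = 1]
  4 = 4·1 + 0   → remainder 0, stop. gcd = 1 (last nonzero row G).
The gcd is 1, so 79 is invertible mod 93. The last nonzero row gives 17·93 − 20·79 = 1, so t = −20. So 79^(−1) ≡ −20 ≡ 73 (mod 93). Verify: 79 · 73 = 5767 ≡ 1 (mod 93). ✓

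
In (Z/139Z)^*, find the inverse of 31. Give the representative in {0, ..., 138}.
31^(−1) ≡ 9 (mod 139)

Apply the extended Euclidean algorithm to (139, 31), tracking rows (r, s, t) with s·139 + t·31 = r. Each division r_prev = q·r_cur + r_new produces the new row as (previous row) − q·(current row):
  row A: (139, 1, 0)   [1·139 + 0·31 = 139]
  row B: (31, 0, 1)   [0·139 + 1·31 = 31]
  139 = 4·31 + 15   → row C = row A − 4·row B = (15, 1, −4)   [check: 1·139 − 4·31 = 15]
  31 = 2·15 + 1   → row D = row B − 2·row C = (1, −2, 9)   [check: −2·139 + 9·31 = 1]
  15 = 15·1 + 0   → remainder 0, stop. gcd = 1 (last nonzero row D).
The gcd is 1, so 31 is invertible mod 139. The last nonzero row gives −2·139 + 9·31 = 1, so t = 9. So 31^(−1) ≡ 9 (mod 139). Verify: 31 · 9 = 279 ≡ 1 (mod 139). ✓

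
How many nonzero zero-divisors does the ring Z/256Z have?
In Z/256Z each nonzero element is either a unit (gcd with 256 is 1) or a zero-divisor (gcd > 1). The number of units is φ(256): factorise 256 = 2^8, so φ(256) = (2^8 − 2^7) = 128 = 128. The nonzero elements number 256 − 1 = 255. Hence the nonzero zero-divisors number 255 − 128 = 127.

Final answer: Z/256Z has 127 nonzero zero-divisors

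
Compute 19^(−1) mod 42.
Apply the extended Euclidean algorithm to (42, 19), tracking rows (r, s, t) with s·42 + t·19 = r. Each division r_prev = q·r_cur + r_new produces the new row as (previous row) − q·(current row):
  row A: (42, 1, 0)   [1·42 + 0·19 = 42]
  row B: (19, 0, 1)   [0·42 + 1·19 = 19]
  42 = 2·19 + 4   → row C = row A − 2·row B = (4, 1, −2)   [check: 1·42 − 2·19 = 4]
  19 = 4·4 + 3   → row D = row B − 4·row C = (3, −4, 9)   [check: −4·42 + 9·19 = 3]
  4 = 1·3 + 1   → row E = row C − 1·row D = (1, 5, −11)   [check: 5·42 − 11·19 = 1]
  3 = 3·1 + 0   → remainder 0, stop. gcd = 1 (last nonzero row E).
The gcd is 1, so 19 is invertible mod 42. The last nonzero row gives 5·42 − 11·19 = 1, so t = −11. So 19^(−1) ≡ −11 ≡ 31 (mod 42). Verify: 19 · 31 = 589 ≡ 1 (mod 42). ✓

Final answer: 19^(−1) ≡ 31 (mod 42)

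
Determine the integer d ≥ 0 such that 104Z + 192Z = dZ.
(104, 192) = (8); d = 8

In the PID Z, (a, b) is generated by gcd(a, b). Compute gcd(192, 104) with the extended Euclidean algorithm, tracking rows (r, s, t) with s·192 + t·104 = r:
  row A: (192, 1, 0)   [1·192 + 0·104 = 192]
  row B: (104, 0, 1)   [0·192 + 1·104 = 104]
  192 = 1·104 + 88   → row C = row A − 1·row B = (88, 1, −1)   [check: 1·192 − 1·104 = 88]
  104 = 1·88 + 16   → row D = row B − 1·row C = (16, −1, 2)   [check: −1·192 + 2·104 = 16]
  88 = 5·16 + 8   → row E = row C − 5·row D = (8, 6, −11)   [check: 6·192 − 11·104 = 8]
  16 = 2·8 + 0   → remainder 0, stop. gcd = 8 (last nonzero row E).
So gcd(104, 192) = 8, with Bézout identity 6·192 − 11·104 = 8. Containment (⊇): the Bézout identity exhibits 8 as an element of (104, 192), giving (8) ⊆ (104, 192). Containment (⊆): since 8 | 104 and 8 | 192 (104 = 8·13, 192 = 8·24), every Z-linear combination of 104 and 192 is divisible by 8, so (104, 192) ⊆ (8). Therefore (104, 192) = (8), d = 8.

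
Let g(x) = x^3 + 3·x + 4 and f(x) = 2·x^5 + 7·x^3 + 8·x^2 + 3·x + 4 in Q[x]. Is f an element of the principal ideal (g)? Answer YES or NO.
YES

In Q[x] the ideal (g) consists of all multiples of g, so f ∈ (g) iff g | f, i.e. iff the remainder of f on division by g is 0. Divide f by g (g is monic, so eliminate the leading term of the running remainder at each step):
  leading term 2·x^5: subtract (2·x^2)·g(x) = 2·x^5 + 6·x^3 + 8·x^2, leaving x^3 + 3·x + 4
  leading term x^3: subtract (1)·g(x) = x^3 + 3·x + 4, leaving 0
The remainder is 0, so f(x) = g(x) · h(x) with h(x) = 2·x^2 + 1. Hence g | f, i.e. f ∈ (g).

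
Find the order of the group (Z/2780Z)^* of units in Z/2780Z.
|(Z/2780Z)^*| = 1104

(Z/2780Z)^* consists of the classes a with gcd(a, 2780) = 1, so its order is φ(2780). φ is multiplicative, with φ(p^e) = p^e − p^(e−1). Factorise 2780 = 2^2 · 5 · 139. Then
  φ(2780) = (2^2 − 2^1) · (5 − 1) · (139 − 1) = 2 · 4 · 138 = 1104.
Thus |(Z/2780Z)^*| = 1104.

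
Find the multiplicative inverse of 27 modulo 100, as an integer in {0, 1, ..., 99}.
27^(−1) ≡ 63 (mod 100)

Apply the extended Euclidean algorithm to (100, 27), tracking rows (r, s, t) with s·100 + t·27 = r. Each division r_prev = q·r_cur + r_new produces the new row as (previous row) − q·(current row):
  row A: (100, 1, 0)   [1·100 + 0·27 = 100]
  row B: (27, 0, 1)   [0·100 + 1·27 = 27]
  100 = 3·27 + 19   → row C = row A − 3·row B = (19, 1, −3)   [check: 1·100 − 3·27 = 19]
  27 = 1·19 + 8   → row D = row B − 1·row C = (8, −1, 4)   [check: −1·100 + 4·27 = 8]
  19 = 2·8 + 3   → row E = row C − 2·row D = (3, 3, −11)   [check: 3·100 − 11·27 = 3]
  8 = 2·3 + 2   → row F = row D − 2·row E = (2, −7, 26)   [check: −7·100 + 26·27 = 2]
  3 = 1·2 + 1   → row G = row E − 1·row F = (1, 10, −37)   [check: 10·100 − 37·27 = 1]
  2 = 2·1 + 0   → remainder 0, stop. gcd = 1 (last nonzero row G).
The gcd is 1, so 27 is invertible mod 100. The last nonzero row gives 10·100 − 37·27 = 1, so t = −37. So 27^(−1) ≡ −37 ≡ 63 (mod 100). Verify: 27 · 63 = 1701 ≡ 1 (mod 100). ✓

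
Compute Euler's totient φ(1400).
φ is multiplicative, with φ(p^e) = p^e − p^(e−1). Factorise 1400 = 2^3 · 5^2 · 7. Then
  φ(1400) = (2^3 − 2^2) · (5^2 − 5^1) · (7 − 1) = 4 · 20 · 6 = 480.

Final answer: φ(1400) = 480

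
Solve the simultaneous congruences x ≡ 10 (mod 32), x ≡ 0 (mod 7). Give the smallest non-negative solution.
The moduli 32, 7 are pairwise coprime, so by the CRT there is a unique solution mod 32·7 = 224.
Solve by successive substitution. Start with x ≡ 10 (mod 32).
  Combine with x ≡ 0 (mod 7): write x = 10 + 32·t and require 10 + 32·t ≡ 0 (mod 7), i.e. 32·t ≡ 0 − 10 ≡ 4 (mod 7). Since 32^(−1) ≡ 2 (mod 7) (32 ≡ 4 (mod 7)), t ≡ 2·4 ≡ 1 (mod 7). So x ≡ 10 + 32·1 = 42 (mod 224).
Unique solution in [0, 224): x = 42.

Final answer: x ≡ 42 (mod 224); the representative in [0, 224) is 42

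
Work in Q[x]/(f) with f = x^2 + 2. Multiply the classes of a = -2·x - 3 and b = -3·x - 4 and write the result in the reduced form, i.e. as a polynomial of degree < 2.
First multiply in Q[x] without reducing: a · b = 6·x^2 + 17·x + 12. Now divide by f(x) = x^2 + 2, eliminating the leading term at each step:
  leading term 6·x^2: subtract (6)·f(x) = 6·x^2 + 12, leaving 17·x
The degree is now < 2, so this is the remainder. Hence a · b ≡ 17·x in Q[x]/(f).

Final answer: a · b ≡ 17·x (mod f(x))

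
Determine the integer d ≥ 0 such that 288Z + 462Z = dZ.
(288, 462) = (6); d = 6

In the PID Z, (a, b) is generated by gcd(a, b). Compute gcd(462, 288) with the extended Euclidean algorithm, tracking rows (r, s, t) with s·462 + t·288 = r:
  row A: (462, 1, 0)   [1·462 + 0·288 = 462]
  row B: (288, 0, 1)   [0·462 + 1·288 = 288]
  462 = 1·288 + 174   → row C = row A − 1·row B = (174, 1, −1)   [check: 1·462 − 1·288 = 174]
  288 = 1·174 + 114   → row D = row B − 1·row C = (114, −1, 2)   [check: −1·462 + 2·288 = 114]
  174 = 1·114 + 60   → row E = row C − 1·row D = (60, 2, −3)   [check: 2·462 − 3·288 = 60]
  114 = 1·60 + 54   → row F = row D − 1·row E = (54, −3, 5)   [check: −3·462 + 5·288 = 54]
  60 = 1·54 + 6   → row G = row E − 1·row F = (6, 5, −8)   [check: 5·462 − 8·288 = 6]
  54 = 9·6 + 0   → remainder 0, stop. gcd = 6 (last nonzero row G).
So gcd(288, 462) = 6, with Bézout identity 5·462 − 8·288 = 6. Containment (⊇): the Bézout identity exhibits 6 as an element of (288, 462), giving (6) ⊆ (288, 462). Containment (⊆): since 6 | 288 and 6 | 462 (288 = 6·48, 462 = 6·77), every Z-linear combination of 288 and 462 is divisible by 6, so (288, 462) ⊆ (6). Therefore (288, 462) = (6), d = 6.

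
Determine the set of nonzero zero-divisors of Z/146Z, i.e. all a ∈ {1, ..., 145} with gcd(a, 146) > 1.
An element a ∈ Z/146Z (with a ≠ 0) is a zero-divisor iff gcd(a, 146) > 1 (because a is a unit precisely when gcd(a, n) = 1, and in Z/nZ every nonzero, non-unit element is a zero-divisor). Scan a = 1, ..., 145 and keep those with gcd(a, 146) > 1:
  gcd(2, 146) = 2, gcd(4, 146) = 2, gcd(6, 146) = 2, gcd(8, 146) = 2, gcd(10, 146) = 2, gcd(12, 146) = 2, gcd(14, 146) = 2, gcd(16, 146) = 2, gcd(18, 146) = 2, gcd(20, 146) = 2, gcd(22, 146) = 2, gcd(24, 146) = 2, gcd(26, 146) = 2, gcd(28, 146) = 2, gcd(30, 146) = 2, gcd(32, 146) = 2, gcd(34, 146) = 2, gcd(36, 146) = 2, gcd(38, 146) = 2, gcd(40, 146) = 2, gcd(42, 146) = 2, gcd(44, 146) = 2, gcd(46, 146) = 2, gcd(48, 146) = 2, gcd(50, 146) = 2, gcd(52, 146) = 2, gcd(54, 146) = 2, gcd(56, 146) = 2, gcd(58, 146) = 2, gcd(60, 146) = 2, gcd(62, 146) = 2, gcd(64, 146) = 2, gcd(66, 146) = 2, gcd(68, 146) = 2, gcd(70, 146) = 2, gcd(72, 146) = 2, gcd(73, 146) = 73, gcd(74, 146) = 2, gcd(76, 146) = 2, gcd(78, 146) = 2, gcd(80, 146) = 2, gcd(82, 146) = 2, gcd(84, 146) = 2, gcd(86, 146) = 2, gcd(88, 146) = 2, gcd(90, 146) = 2, gcd(92, 146) = 2, gcd(94, 146) = 2, gcd(96, 146) = 2, gcd(98, 146) = 2, gcd(100, 146) = 2, gcd(102, 146) = 2, gcd(104, 146) = 2, gcd(106, 146) = 2, gcd(108, 146) = 2, gcd(110, 146) = 2, gcd(112, 146) = 2, gcd(114, 146) = 2, gcd(116, 146) = 2, gcd(118, 146) = 2, gcd(120, 146) = 2, gcd(122, 146) = 2, gcd(124, 146) = 2, gcd(126, 146) = 2, gcd(128, 146) = 2, gcd(130, 146) = 2, gcd(132, 146) = 2, gcd(134, 146) = 2, gcd(136, 146) = 2, gcd(138, 146) = 2, gcd(140, 146) = 2, gcd(142, 146) = 2, gcd(144, 146) = 2.
All other a ∈ {1, ..., 145} have gcd(a, 146) = 1 and are units. So the nonzero zero-divisors are exactly the 73 values of a appearing in this scan.

Final answer: nonzero zero-divisors of Z/146Z = {2, 4, 6, 8, 10, 12, 14, 16, 18, 20, 22, 24, 26, 28, 30, 32, 34, 36, 38, 40, 42, 44, 46, 48, 50, 52, 54, 56, 58, 60, 62, 64, 66, 68, 70, 72, 73, 74, 76, 78, 80, 82, 84, 86, 88, 90, 92, 94, 96, 98, 100, 102, 104, 106, 108, 110, 112, 114, 116, 118, 120, 122, 124, 126, 128, 130, 132, 134, 136, 138, 140, 142, 144}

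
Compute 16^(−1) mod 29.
16^(−1) ≡ 20 (mod 29)

Apply the extended Euclidean algorithm to (29, 16), tracking rows (r, s, t) with s·29 + t·16 = r. Each division r_prev = q·r_cur + r_new produces the new row as (previous row) − q·(current row):
  row A: (29, 1, 0)   [1·29 + 0·16 = 29]
  row B: (16, 0, 1)   [0·29 + 1·16 = 16]
  29 = 1·16 + 13   → row C = row A − 1·row B = (13, 1, −1)   [check: 1·29 − 1·16 = 13]
  16 = 1·13 + 3   → row D = row B − 1·row C = (3, −1, 2)   [check: −1·29 + 2·16 = 3]
  13 = 4·3 + 1   → row E = row C − 4·row D = (1, 5, −9)   [check: 5·29 − 9·16 = 1]
  3 = 3·1 + 0   → remainder 0, stop. gcd = 1 (last nonzero row E).
The gcd is 1, so 16 is invertible mod 29. The last nonzero row gives 5·29 − 9·16 = 1, so t = −9. So 16^(−1) ≡ −9 ≡ 20 (mod 29). Verify: 16 · 20 = 320 ≡ 1 (mod 29). ✓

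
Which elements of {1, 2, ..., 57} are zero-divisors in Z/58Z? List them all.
An element a ∈ Z/58Z (with a ≠ 0) is a zero-divisor iff gcd(a, 58) > 1 (because a is a unit precisely when gcd(a, n) = 1, and in Z/nZ every nonzero, non-unit element is a zero-divisor). Scan a = 1, ..., 57 and keep those with gcd(a, 58) > 1:
  gcd(2, 58) = 2, gcd(4, 58) = 2, gcd(6, 58) = 2, gcd(8, 58) = 2, gcd(10, 58) = 2, gcd(12, 58) = 2, gcd(14, 58) = 2, gcd(16, 58) = 2, gcd(18, 58) = 2, gcd(20, 58) = 2, gcd(22, 58) = 2, gcd(24, 58) = 2, gcd(26, 58) = 2, gcd(28, 58) = 2, gcd(29, 58) = 29, gcd(30, 58) = 2, gcd(32, 58) = 2, gcd(34, 58) = 2, gcd(36, 58) = 2, gcd(38, 58) = 2, gcd(40, 58) = 2, gcd(42, 58) = 2, gcd(44, 58) = 2, gcd(46, 58) = 2, gcd(48, 58) = 2, gcd(50, 58) = 2, gcd(52, 58) = 2, gcd(54, 58) = 2, gcd(56, 58) = 2.
All other a ∈ {1, ..., 57} have gcd(a, 58) = 1 and are units. So the nonzero zero-divisors are exactly the 29 values of a appearing in this scan.

Final answer: nonzero zero-divisors of Z/58Z = {2, 4, 6, 8, 10, 12, 14, 16, 18, 20, 22, 24, 26, 28, 29, 30, 32, 34, 36, 38, 40, 42, 44, 46, 48, 50, 52, 54, 56}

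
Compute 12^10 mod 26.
14

Use repeated squaring. Binary(10) = 1010. Walk through the bits of the exponent 10 left-to-right: at each bit after the leading one, square the running value, then multiply by 12 if the bit is 1 (always reducing mod 26):
  bit 1 = 1 (leading): start with 12.
  bit 2 = 0: square 12^2 = 144 ≡ 14 (mod 26).
  bit 3 = 1: square 14^2 = 196 ≡ 14; bit is 1, so multiply 14·12 = 168 ≡ 12 (mod 26).
  bit 4 = 0: square 12^2 = 144 ≡ 14 (mod 26).
Final value: 12^10 ≡ 14 (mod 26).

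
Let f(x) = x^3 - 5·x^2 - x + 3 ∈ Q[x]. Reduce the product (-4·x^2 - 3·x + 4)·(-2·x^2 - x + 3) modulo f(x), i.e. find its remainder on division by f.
a · b ≡ 241·x^2 + 13·x - 138 (mod f(x))

First multiply in Q[x] without reducing: a · b = 8·x^4 + 10·x^3 - 17·x^2 - 13·x + 12. Now divide by f(x) = x^3 - 5·x^2 - x + 3, eliminating the leading term at each step:
  leading term 8·x^4: subtract (8·x)·f(x) = 8·x^4 - 40·x^3 - 8·x^2 + 24·x, leaving 50·x^3 - 9·x^2 - 37·x + 12
  leading term 50·x^3: subtract (50)·f(x) = 50·x^3 - 250·x^2 - 50·x + 150, leaving 241·x^2 + 13·x - 138
The degree is now < 3, so this is the remainder. Hence a · b ≡ 241·x^2 + 13·x - 138 in Q[x]/(f).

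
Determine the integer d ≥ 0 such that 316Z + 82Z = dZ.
In the PID Z, (a, b) is generated by gcd(a, b). Compute gcd(316, 82) with the extended Euclidean algorithm, tracking rows (r, s, t) with s·316 + t·82 = r:
  row A: (316, 1, 0)   [1·316 + 0·82 = 316]
  row B: (82, 0, 1)   [0·316 + 1·82 = 82]
  316 = 3·82 + 70   → row C = row A − 3·row B = (70, 1, −3)   [check: 1·316 − 3·82 = 70]
  82 = 1·70 + 12   → row D = row B − 1·row C = (12, −1, 4)   [check: −1·316 + 4·82 = 12]
  70 = 5·12 + 10   → row E = row C − 5·row D = (10, 6, −23)   [check: 6·316 − 23·82 = 10]
  12 = 1·10 + 2   → row F = row D − 1·row E = (2, −7, 27)   [check: −7·316 + 27·82 = 2]
  10 = 5·2 + 0   → remainder 0, stop. gcd = 2 (last nonzero row F).
So gcd(316, 82) = 2, with Bézout identity −7·316 + 27·82 = 2. Containment (⊇): the Bézout identity exhibits 2 as an element of (316, 82), giving (2) ⊆ (316, 82). Containment (⊆): since 2 | 316 and 2 | 82 (316 = 2·158, 82 = 2·41), every Z-linear combination of 316 and 82 is divisible by 2, so (316, 82) ⊆ (2). Therefore (316, 82) = (2), d = 2.

Final answer: (316, 82) = (2); d = 2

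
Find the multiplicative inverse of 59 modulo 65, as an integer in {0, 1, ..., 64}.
59^(−1) ≡ 54 (mod 65)

Apply the extended Euclidean algorithm to (65, 59), tracking rows (r, s, t) with s·65 + t·59 = r. Each division r_prev = q·r_cur + r_new produces the new row as (previous row) − q·(current row):
  row A: (65, 1, 0)   [1·65 + 0·59 = 65]
  row B: (59, 0, 1)   [0·65 + 1·59 = 59]
  65 = 1·59 + 6   → row C = row A − 1·row B = (6, 1, −1)   [check: 1·65 − 1·59 = 6]
  59 = 9·6 + 5   → row D = row B − 9·row C = (5, −9, 10)   [check: −9·65 + 10·59 = 5]
  6 = 1·5 + 1   → row E = row C − 1·row D = (1, 10, −11)   [check: 10·65 − 11·59 = 1]
  5 = 5·1 + 0   → remainder 0, stop. gcd = 1 (last nonzero row E).
The gcd is 1, so 59 is invertible mod 65. The last nonzero row gives 10·65 − 11·59 = 1, so t = −11. So 59^(−1) ≡ −11 ≡ 54 (mod 65). Verify: 59 · 54 = 3186 ≡ 1 (mod 65). ✓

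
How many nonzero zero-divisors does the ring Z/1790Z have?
In Z/1790Z each nonzero element is either a unit (gcd with 1790 is 1) or a zero-divisor (gcd > 1). The number of units is φ(1790): factorise 1790 = 2 · 5 · 179, so φ(1790) = (2 − 1) · (5 − 1) · (179 − 1) = 1 · 4 · 178 = 712. The nonzero elements number 1790 − 1 = 1789. Hence the nonzero zero-divisors number 1789 − 712 = 1077.

Final answer: Z/1790Z has 1077 nonzero zero-divisors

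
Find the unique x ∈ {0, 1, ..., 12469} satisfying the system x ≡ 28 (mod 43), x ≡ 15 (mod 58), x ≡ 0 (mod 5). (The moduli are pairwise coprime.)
The moduli 43, 58, 5 are pairwise coprime, so by the CRT there is a unique solution mod 43·58·5 = 12470.
Solve by successive substitution. Start with x ≡ 28 (mod 43).
  Combine with x ≡ 15 (mod 58): write x = 28 + 43·t and require 28 + 43·t ≡ 15 (mod 58), i.e. 43·t ≡ 15 − 28 ≡ 45 (mod 58). Since 43^(−1) ≡ 27 (mod 58), t ≡ 27·45 ≡ 55 (mod 58). So x ≡ 28 + 43·55 = 2393 (mod 2494).
  Combine with x ≡ 0 (mod 5): write x = 2393 + 2494·t and require 2393 + 2494·t ≡ 0 (mod 5), i.e. 2494·t ≡ 0 − 2393 ≡ 2 (mod 5). Since 2494^(−1) ≡ 4 (mod 5) (2494 ≡ 4 (mod 5)), t ≡ 4·2 ≡ 3 (mod 5). So x ≡ 2393 + 2494·3 = 9875 (mod 12470).
Unique solution in [0, 12470): x = 9875.

Final answer: x ≡ 9875 (mod 12470); the representative in [0, 12470) is 9875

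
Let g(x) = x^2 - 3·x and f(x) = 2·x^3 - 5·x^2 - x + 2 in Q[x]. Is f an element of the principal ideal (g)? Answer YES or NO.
NO

In Q[x] the ideal (g) consists of all multiples of g, so f ∈ (g) iff g | f, i.e. iff the remainder of f on division by g is 0. Divide f by g (g is monic, so eliminate the leading term of the running remainder at each step):
  leading term 2·x^3: subtract (2·x)·g(x) = 2·x^3 - 6·x^2, leaving x^2 - x + 2
  leading term x^2: subtract (1)·g(x) = x^2 - 3·x, leaving 2·x + 2
The remainder r(x) = 2·x + 2 ≠ 0 (and deg r < deg g), so g ∤ f, i.e. f ∉ (g).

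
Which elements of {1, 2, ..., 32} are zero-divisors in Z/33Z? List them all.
An element a ∈ Z/33Z (with a ≠ 0) is a zero-divisor iff gcd(a, 33) > 1 (because a is a unit precisely when gcd(a, n) = 1, and in Z/nZ every nonzero, non-unit element is a zero-divisor). Scan a = 1, ..., 32 and keep those with gcd(a, 33) > 1:
  gcd(3, 33) = 3, gcd(6, 33) = 3, gcd(9, 33) = 3, gcd(11, 33) = 11, gcd(12, 33) = 3, gcd(15, 33) = 3, gcd(18, 33) = 3, gcd(21, 33) = 3, gcd(22, 33) = 11, gcd(24, 33) = 3, gcd(27, 33) = 3, gcd(30, 33) = 3.
All other a ∈ {1, ..., 32} have gcd(a, 33) = 1 and are units. So the nonzero zero-divisors are exactly the 12 values of a appearing in this scan.

Final answer: nonzero zero-divisors of Z/33Z = {3, 6, 9, 11, 12, 15, 18, 21, 22, 24, 27, 30}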